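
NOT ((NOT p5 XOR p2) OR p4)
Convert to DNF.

NOT ((NOT p5 XOR p2) OR p4)
= NOT ((NOT p5 AND NOT p2) OR (NOT NOT p5 AND p2) OR p4)   [expand XOR]
= NOT (NOT p5 AND NOT p2) AND NOT (NOT NOT p5 AND p2) AND NOT p4   [De Morgan]
= (NOT NOT p5 OR NOT NOT p2) AND NOT (NOT NOT p5 AND p2) AND NOT p4   [De Morgan]
= (p5 OR NOT NOT p2) AND NOT (NOT NOT p5 AND p2) AND NOT p4   [double negation]
= (p5 OR p2) AND NOT (NOT NOT p5 AND p2) AND NOT p4   [double negation]
= (p5 OR p2) AND (NOT NOT NOT p5 OR NOT p2) AND NOT p4   [De Morgan]
= (p5 OR p2) AND (NOT p5 OR NOT p2) AND NOT p4   [double negation]
= (p5 AND NOT p5 AND NOT p4) OR (p5 AND NOT p2 AND NOT p4) OR (p2 AND NOT p5 AND NOT p4) OR (p2 AND NOT p2 AND NOT p4)   [distribute AND over OR]
= (p5 AND NOT p2 AND NOT p4) OR (p2 AND NOT p5 AND NOT p4)   [simplify]

(p5 AND NOT p2 AND NOT p4) OR (p2 AND NOT p5 AND NOT p4)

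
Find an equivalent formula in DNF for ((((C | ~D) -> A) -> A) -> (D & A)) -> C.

(~D & ~A) | (A & ~D) | C

((((C | ~D) -> A) -> A) -> (D & A)) -> C
≡ ~((((C | ~D) -> A) -> A) -> (D & A)) | C   [eliminate ->]
≡ ~(~(((C | ~D) -> A) -> A) | (D & A)) | C   [eliminate ->]
≡ ~(~(~((C | ~D) -> A) | A) | (D & A)) | C   [eliminate ->]
≡ ~(~(~(~(C | ~D) | A) | A) | (D & A)) | C   [eliminate ->]
≡ (~~(~(~(C | ~D) | A) | A) & ~(D & A)) | C   [De Morgan]
≡ ((~(~(C | ~D) | A) | A) & ~(D & A)) | C   [double negation]
≡ (((~~(C | ~D) & ~A) | A) & ~(D & A)) | C   [De Morgan]
≡ ((((C | ~D) & ~A) | A) & ~(D & A)) | C   [double negation]
≡ ((((C | ~D) & ~A) | A) & (~D | ~A)) | C   [De Morgan]
≡ (C & ~A & ~D) | (C & ~A & ~A) | (~D & ~A & ~D) | (~D & ~A & ~A) | (A & ~D) | (A & ~A) | C   [distribute & over |]
≡ (~D & ~A) | (A & ~D) | C   [simplify]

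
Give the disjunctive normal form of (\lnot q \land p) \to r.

(\lnot q \land p) \to r
≡ \lnot (\lnot q \land p) \lor r   [eliminate \to]
≡ \lnot \lnot q \lor \lnot p \lor r   [De Morgan]
≡ q \lor \lnot p \lor r   [double negation]

q \lor \lnot p \lor r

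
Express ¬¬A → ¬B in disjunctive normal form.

¬¬A → ¬B
⇔ ¬¬¬A ∨ ¬B   — eliminate →
⇔ ¬A ∨ ¬B   — double negation

¬A ∨ ¬B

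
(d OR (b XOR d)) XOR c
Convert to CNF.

(d OR (b XOR d)) XOR c
≡ (d OR (b XOR d) OR c) AND NOT ((d OR (b XOR d)) AND c)   (expand XOR)
≡ (d OR ((b OR d) AND NOT (b AND d)) OR c) AND NOT ((d OR (b XOR d)) AND c)   (expand XOR)
≡ (d OR ((b OR d) AND NOT (b AND d)) OR c) AND NOT ((d OR ((b OR d) AND NOT (b AND d))) AND c)   (expand XOR)
≡ (d OR ((b OR d) AND (NOT b OR NOT d)) OR c) AND NOT ((d OR ((b OR d) AND NOT (b AND d))) AND c)   (De Morgan)
≡ (d OR ((b OR d) AND (NOT b OR NOT d)) OR c) AND (NOT (d OR ((b OR d) AND NOT (b AND d))) OR NOT c)   (De Morgan)
≡ (d OR ((b OR d) AND (NOT b OR NOT d)) OR c) AND ((NOT d AND NOT ((b OR d) AND NOT (b AND d))) OR NOT c)   (De Morgan)
≡ (d OR ((b OR d) AND (NOT b OR NOT d)) OR c) AND ((NOT d AND (NOT (b OR d) OR NOT NOT (b AND d))) OR NOT c)   (De Morgan)
≡ (d OR ((b OR d) AND (NOT b OR NOT d)) OR c) AND ((NOT d AND ((NOT b AND NOT d) OR NOT NOT (b AND d))) OR NOT c)   (De Morgan)
≡ (d OR ((b OR d) AND (NOT b OR NOT d)) OR c) AND ((NOT d AND ((NOT b AND NOT d) OR (b AND d))) OR NOT c)   (double negation)
≡ (d OR b OR d OR c) AND (d OR NOT b OR NOT d OR c) AND (NOT d OR NOT c) AND (NOT b OR b OR NOT c) AND (NOT b OR d OR NOT c) AND (NOT d OR b OR NOT c) AND (NOT d OR d OR NOT c)   (distribute OR over AND)
≡ (d OR b OR c) AND (NOT d OR NOT c) AND (NOT b OR d OR NOT c)   (simplify)

(d OR b OR c) AND (NOT d OR NOT c) AND (NOT b OR d OR NOT c)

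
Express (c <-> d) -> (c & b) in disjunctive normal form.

(c & ~d) | (d & ~c) | (c & b)

(c <-> d) -> (c & b)
⇔ ~(c <-> d) | (c & b)   (eliminate ->)
⇔ ~((c -> d) & (d -> c)) | (c & b)   (eliminate <->)
⇔ ~((~c | d) & (d -> c)) | (c & b)   (eliminate ->)
⇔ ~((~c | d) & (~d | c)) | (c & b)   (eliminate ->)
⇔ ~(~c | d) | ~(~d | c) | (c & b)   (De Morgan)
⇔ (~~c & ~d) | ~(~d | c) | (c & b)   (De Morgan)
⇔ (c & ~d) | ~(~d | c) | (c & b)   (double negation)
⇔ (c & ~d) | (~~d & ~c) | (c & b)   (De Morgan)
⇔ (c & ~d) | (d & ~c) | (c & b)   (double negation)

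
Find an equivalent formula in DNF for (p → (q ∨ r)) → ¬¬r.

(p ∧ ¬q ∧ ¬r) ∨ r

(p → (q ∨ r)) → ¬¬r
≡ ¬(p → (q ∨ r)) ∨ ¬¬r   [eliminate →]
≡ ¬(¬p ∨ q ∨ r) ∨ ¬¬r   [eliminate →]
≡ (¬¬p ∧ ¬q ∧ ¬r) ∨ ¬¬r   [De Morgan]
≡ (p ∧ ¬q ∧ ¬r) ∨ ¬¬r   [double negation]
≡ (p ∧ ¬q ∧ ¬r) ∨ r   [double negation]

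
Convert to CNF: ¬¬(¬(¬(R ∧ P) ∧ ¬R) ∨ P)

¬¬(¬(¬(R ∧ P) ∧ ¬R) ∨ P)
≡ ¬(¬(R ∧ P) ∧ ¬R) ∨ P
≡ ¬¬(R ∧ P) ∨ ¬¬R ∨ P
≡ (R ∧ P) ∨ ¬¬R ∨ P
≡ (R ∧ P) ∨ R ∨ P
≡ (R ∨ R ∨ P) ∧ (P ∨ R ∨ P)
≡ R ∨ P

R ∨ P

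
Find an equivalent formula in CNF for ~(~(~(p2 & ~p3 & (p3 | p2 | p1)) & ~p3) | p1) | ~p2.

(~p2 | p3) & (~p3 | ~p2) & (~p1 | ~p2)

~(~(~(p2 & ~p3 & (p3 | p2 | p1)) & ~p3) | p1) | ~p2
= (~~(~(p2 & ~p3 & (p3 | p2 | p1)) & ~p3) & ~p1) | ~p2
= (~(p2 & ~p3 & (p3 | p2 | p1)) & ~p3 & ~p1) | ~p2
= ((~p2 | ~~p3 | ~(p3 | p2 | p1)) & ~p3 & ~p1) | ~p2
= ((~p2 | p3 | ~(p3 | p2 | p1)) & ~p3 & ~p1) | ~p2
= ((~p2 | p3 | (~p3 & ~p2 & ~p1)) & ~p3 & ~p1) | ~p2
= (~p2 | p3 | ~p3 | ~p2) & (~p2 | p3 | ~p2 | ~p2) & (~p2 | p3 | ~p1 | ~p2) & (~p3 | ~p2) & (~p1 | ~p2)
= (~p2 | p3) & (~p3 | ~p2) & (~p1 | ~p2)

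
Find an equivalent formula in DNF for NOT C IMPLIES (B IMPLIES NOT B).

C OR NOT B

NOT C IMPLIES (B IMPLIES NOT B)
≡ NOT NOT C OR (B IMPLIES NOT B)   [eliminate IMPLIES]
≡ NOT NOT C OR NOT B OR NOT B   [eliminate IMPLIES]
≡ C OR NOT B OR NOT B   [double negation]
≡ C OR NOT B   [simplify]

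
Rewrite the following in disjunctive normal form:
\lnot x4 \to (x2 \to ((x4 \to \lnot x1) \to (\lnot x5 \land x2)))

\lnot x4 \to (x2 \to ((x4 \to \lnot x1) \to (\lnot x5 \land x2)))
≡ \lnot \lnot x4 \lor (x2 \to ((x4 \to \lnot x1) \to (\lnot x5 \land x2)))   [eliminate \to]
≡ \lnot \lnot x4 \lor \lnot x2 \lor ((x4 \to \lnot x1) \to (\lnot x5 \land x2))   [eliminate \to]
≡ \lnot \lnot x4 \lor \lnot x2 \lor \lnot (x4 \to \lnot x1) \lor (\lnot x5 \land x2)   [eliminate \to]
≡ \lnot \lnot x4 \lor \lnot x2 \lor \lnot (\lnot x4 \lor \lnot x1) \lor (\lnot x5 \land x2)   [eliminate \to]
≡ x4 \lor \lnot x2 \lor \lnot (\lnot x4 \lor \lnot x1) \lor (\lnot x5 \land x2)   [double negation]
≡ x4 \lor \lnot x2 \lor (\lnot \lnot x4 \land \lnot \lnot x1) \lor (\lnot x5 \land x2)   [De Morgan]
≡ x4 \lor \lnot x2 \lor (x4 \land \lnot \lnot x1) \lor (\lnot x5 \land x2)   [double negation]
≡ x4 \lor \lnot x2 \lor (x4 \land x1) \lor (\lnot x5 \land x2)   [double negation]
≡ x4 \lor \lnot x2 \lor (\lnot x5 \land x2)   [simplify]

x4 \lor \lnot x2 \lor (\lnot x5 \land x2)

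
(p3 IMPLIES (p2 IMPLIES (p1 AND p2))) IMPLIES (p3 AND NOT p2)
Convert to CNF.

(p3 IMPLIES (p2 IMPLIES (p1 AND p2))) IMPLIES (p3 AND NOT p2)
≡ NOT (p3 IMPLIES (p2 IMPLIES (p1 AND p2))) OR (p3 AND NOT p2)
≡ NOT (NOT p3 OR (p2 IMPLIES (p1 AND p2))) OR (p3 AND NOT p2)
≡ NOT (NOT p3 OR NOT p2 OR (p1 AND p2)) OR (p3 AND NOT p2)
≡ (NOT NOT p3 AND NOT NOT p2 AND NOT (p1 AND p2)) OR (p3 AND NOT p2)
≡ (p3 AND NOT NOT p2 AND NOT (p1 AND p2)) OR (p3 AND NOT p2)
≡ (p3 AND p2 AND NOT (p1 AND p2)) OR (p3 AND NOT p2)
≡ (p3 AND p2 AND (NOT p1 OR NOT p2)) OR (p3 AND NOT p2)
≡ (p3 OR p3) AND (p3 OR NOT p2) AND (p2 OR p3) AND (p2 OR NOT p2) AND (NOT p1 OR NOT p2 OR p3) AND (NOT p1 OR NOT p2 OR NOT p2)
≡ p3 AND (NOT p1 OR NOT p2)

p3 AND (NOT p1 OR NOT p2)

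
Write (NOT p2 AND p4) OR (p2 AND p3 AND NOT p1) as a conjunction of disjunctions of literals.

(NOT p2 AND p4) OR (p2 AND p3 AND NOT p1)
= (NOT p2 OR p2) AND (NOT p2 OR p3) AND (NOT p2 OR NOT p1) AND (p4 OR p2) AND (p4 OR p3) AND (p4 OR NOT p1)
= (NOT p2 OR p3) AND (NOT p2 OR NOT p1) AND (p4 OR p2) AND (p4 OR p3) AND (p4 OR NOT p1)

(NOT p2 OR p3) AND (NOT p2 OR NOT p1) AND (p4 OR p2) AND (p4 OR p3) AND (p4 OR NOT p1)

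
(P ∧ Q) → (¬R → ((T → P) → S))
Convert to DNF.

¬P ∨ ¬Q ∨ R ∨ S

(P ∧ Q) → (¬R → ((T → P) → S))
≡ ¬(P ∧ Q) ∨ (¬R → ((T → P) → S))   (eliminate →)
≡ ¬(P ∧ Q) ∨ ¬¬R ∨ ((T → P) → S)   (eliminate →)
≡ ¬(P ∧ Q) ∨ ¬¬R ∨ ¬(T → P) ∨ S   (eliminate →)
≡ ¬(P ∧ Q) ∨ ¬¬R ∨ ¬(¬T ∨ P) ∨ S   (eliminate →)
≡ ¬P ∨ ¬Q ∨ ¬¬R ∨ ¬(¬T ∨ P) ∨ S   (De Morgan)
≡ ¬P ∨ ¬Q ∨ R ∨ ¬(¬T ∨ P) ∨ S   (double negation)
≡ ¬P ∨ ¬Q ∨ R ∨ (¬¬T ∧ ¬P) ∨ S   (De Morgan)
≡ ¬P ∨ ¬Q ∨ R ∨ (T ∧ ¬P) ∨ S   (double negation)
≡ ¬P ∨ ¬Q ∨ R ∨ S   (simplify)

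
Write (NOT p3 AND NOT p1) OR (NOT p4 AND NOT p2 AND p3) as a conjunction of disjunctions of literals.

(NOT p3 OR NOT p4) AND (NOT p3 OR NOT p2) AND (NOT p1 OR NOT p4) AND (NOT p1 OR NOT p2) AND (NOT p1 OR p3)

(NOT p3 AND NOT p1) OR (NOT p4 AND NOT p2 AND p3)
≡ (NOT p3 OR NOT p4) AND (NOT p3 OR NOT p2) AND (NOT p3 OR p3) AND (NOT p1 OR NOT p4) AND (NOT p1 OR NOT p2) AND (NOT p1 OR p3)   [distribute OR over AND]
≡ (NOT p3 OR NOT p4) AND (NOT p3 OR NOT p2) AND (NOT p1 OR NOT p4) AND (NOT p1 OR NOT p2) AND (NOT p1 OR p3)   [simplify]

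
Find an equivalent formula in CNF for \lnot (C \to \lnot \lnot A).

\lnot (C \to \lnot \lnot A)
≡ \lnot (\lnot C \lor \lnot \lnot A)   (eliminate \to)
≡ \lnot \lnot C \land \lnot \lnot \lnot A   (De Morgan)
≡ C \land \lnot \lnot \lnot A   (double negation)
≡ C \land \lnot A   (double negation)

C \land \lnot A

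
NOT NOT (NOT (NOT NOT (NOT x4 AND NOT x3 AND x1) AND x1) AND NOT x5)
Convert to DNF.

(x4 AND NOT x5) OR (x3 AND NOT x5) OR (NOT x1 AND NOT x5)

NOT NOT (NOT (NOT NOT (NOT x4 AND NOT x3 AND x1) AND x1) AND NOT x5)
≡ NOT (NOT NOT (NOT x4 AND NOT x3 AND x1) AND x1) AND NOT x5   [double negation]
≡ (NOT NOT NOT (NOT x4 AND NOT x3 AND x1) OR NOT x1) AND NOT x5   [De Morgan]
≡ (NOT (NOT x4 AND NOT x3 AND x1) OR NOT x1) AND NOT x5   [double negation]
≡ (NOT NOT x4 OR NOT NOT x3 OR NOT x1 OR NOT x1) AND NOT x5   [De Morgan]
≡ (x4 OR NOT NOT x3 OR NOT x1 OR NOT x1) AND NOT x5   [double negation]
≡ (x4 OR x3 OR NOT x1 OR NOT x1) AND NOT x5   [double negation]
≡ (x4 AND NOT x5) OR (x3 AND NOT x5) OR (NOT x1 AND NOT x5) OR (NOT x1 AND NOT x5)   [distribute AND over OR]
≡ (x4 AND NOT x5) OR (x3 AND NOT x5) OR (NOT x1 AND NOT x5)   [simplify]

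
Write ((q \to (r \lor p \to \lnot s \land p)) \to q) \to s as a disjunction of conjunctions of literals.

((q \to (r \lor p \to \lnot s \land p)) \to q) \to s
⇔ \lnot ((q \to (r \lor p \to \lnot s \land p)) \to q) \lor s   — eliminate \to
⇔ \lnot (\lnot (q \to (r \lor p \to \lnot s \land p)) \lor q) \lor s   — eliminate \to
⇔ \lnot (\lnot (\lnot q \lor (r \lor p \to \lnot s \land p)) \lor q) \lor s   — eliminate \to
⇔ \lnot (\lnot (\lnot q \lor \lnot (r \lor p) \lor \lnot s \land p) \lor q) \lor s   — eliminate \to
⇔ \lnot \lnot (\lnot q \lor \lnot (r \lor p) \lor \lnot s \land p) \land \lnot q \lor s   — De Morgan
⇔ (\lnot q \lor \lnot (r \lor p) \lor \lnot s \land p) \land \lnot q \lor s   — double negation
⇔ (\lnot q \lor \lnot r \land \lnot p \lor \lnot s \land p) \land \lnot q \lor s   — De Morgan
⇔ \lnot q \land \lnot q \lor \lnot r \land \lnot p \land \lnot q \lor \lnot s \land p \land \lnot q \lor s   — distribute \land over \lor
⇔ \lnot q \lor s   — simplify

\lnot q \lor s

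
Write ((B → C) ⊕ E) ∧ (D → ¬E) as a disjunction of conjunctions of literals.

((B → C) ⊕ E) ∧ (D → ¬E)
≡ (((B → C) ∧ ¬E) ∨ (¬(B → C) ∧ E)) ∧ (D → ¬E)   (expand ⊕)
≡ (((¬B ∨ C) ∧ ¬E) ∨ (¬(B → C) ∧ E)) ∧ (D → ¬E)   (eliminate →)
≡ (((¬B ∨ C) ∧ ¬E) ∨ (¬(¬B ∨ C) ∧ E)) ∧ (D → ¬E)   (eliminate →)
≡ (((¬B ∨ C) ∧ ¬E) ∨ (¬(¬B ∨ C) ∧ E)) ∧ (¬D ∨ ¬E)   (eliminate →)
≡ (((¬B ∨ C) ∧ ¬E) ∨ (¬¬B ∧ ¬C ∧ E)) ∧ (¬D ∨ ¬E)   (De Morgan)
≡ (((¬B ∨ C) ∧ ¬E) ∨ (B ∧ ¬C ∧ E)) ∧ (¬D ∨ ¬E)   (double negation)
≡ (¬B ∧ ¬E ∧ ¬D) ∨ (¬B ∧ ¬E ∧ ¬E) ∨ (C ∧ ¬E ∧ ¬D) ∨ (C ∧ ¬E ∧ ¬E) ∨ (B ∧ ¬C ∧ E ∧ ¬D) ∨ (B ∧ ¬C ∧ E ∧ ¬E)   (distribute ∧ over ∨)
≡ (¬B ∧ ¬E) ∨ (C ∧ ¬E) ∨ (B ∧ ¬C ∧ E ∧ ¬D)   (simplify)

(¬B ∧ ¬E) ∨ (C ∧ ¬E) ∨ (B ∧ ¬C ∧ E ∧ ¬D)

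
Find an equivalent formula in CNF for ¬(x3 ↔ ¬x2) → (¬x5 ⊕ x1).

¬(x3 ↔ ¬x2) → (¬x5 ⊕ x1)
≡ ¬¬(x3 ↔ ¬x2) ∨ (¬x5 ⊕ x1)   [eliminate →]
≡ ¬¬((x3 → ¬x2) ∧ (¬x2 → x3)) ∨ (¬x5 ⊕ x1)   [eliminate ↔]
≡ ¬¬((¬x3 ∨ ¬x2) ∧ (¬x2 → x3)) ∨ (¬x5 ⊕ x1)   [eliminate →]
≡ ¬¬((¬x3 ∨ ¬x2) ∧ (¬¬x2 ∨ x3)) ∨ (¬x5 ⊕ x1)   [eliminate →]
≡ ¬¬((¬x3 ∨ ¬x2) ∧ (¬¬x2 ∨ x3)) ∨ ((¬x5 ∨ x1) ∧ ¬(¬x5 ∧ x1))   [expand ⊕]
≡ ((¬x3 ∨ ¬x2) ∧ (¬¬x2 ∨ x3)) ∨ ((¬x5 ∨ x1) ∧ ¬(¬x5 ∧ x1))   [double negation]
≡ ((¬x3 ∨ ¬x2) ∧ (x2 ∨ x3)) ∨ ((¬x5 ∨ x1) ∧ ¬(¬x5 ∧ x1))   [double negation]
≡ ((¬x3 ∨ ¬x2) ∧ (x2 ∨ x3)) ∨ ((¬x5 ∨ x1) ∧ (¬¬x5 ∨ ¬x1))   [De Morgan]
≡ ((¬x3 ∨ ¬x2) ∧ (x2 ∨ x3)) ∨ ((¬x5 ∨ x1) ∧ (x5 ∨ ¬x1))   [double negation]
≡ (¬x3 ∨ ¬x2 ∨ ¬x5 ∨ x1) ∧ (¬x3 ∨ ¬x2 ∨ x5 ∨ ¬x1) ∧ (x2 ∨ x3 ∨ ¬x5 ∨ x1) ∧ (x2 ∨ x3 ∨ x5 ∨ ¬x1)   [distribute ∨ over ∧]

(¬x3 ∨ ¬x2 ∨ ¬x5 ∨ x1) ∧ (¬x3 ∨ ¬x2 ∨ x5 ∨ ¬x1) ∧ (x2 ∨ x3 ∨ ¬x5 ∨ x1) ∧ (x2 ∨ x3 ∨ x5 ∨ ¬x1)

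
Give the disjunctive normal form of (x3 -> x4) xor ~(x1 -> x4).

(x3 -> x4) xor ~(x1 -> x4)
≡ ((x3 -> x4) & ~~(x1 -> x4)) | (~(x3 -> x4) & ~(x1 -> x4))   — expand xor
≡ ((~x3 | x4) & ~~(x1 -> x4)) | (~(x3 -> x4) & ~(x1 -> x4))   — eliminate ->
≡ ((~x3 | x4) & ~~(~x1 | x4)) | (~(x3 -> x4) & ~(x1 -> x4))   — eliminate ->
≡ ((~x3 | x4) & ~~(~x1 | x4)) | (~(~x3 | x4) & ~(x1 -> x4))   — eliminate ->
≡ ((~x3 | x4) & ~~(~x1 | x4)) | (~(~x3 | x4) & ~(~x1 | x4))   — eliminate ->
≡ ((~x3 | x4) & (~x1 | x4)) | (~(~x3 | x4) & ~(~x1 | x4))   — double negation
≡ ((~x3 | x4) & (~x1 | x4)) | (~~x3 & ~x4 & ~(~x1 | x4))   — De Morgan
≡ ((~x3 | x4) & (~x1 | x4)) | (x3 & ~x4 & ~(~x1 | x4))   — double negation
≡ ((~x3 | x4) & (~x1 | x4)) | (x3 & ~x4 & ~~x1 & ~x4)   — De Morgan
≡ ((~x3 | x4) & (~x1 | x4)) | (x3 & ~x4 & x1 & ~x4)   — double negation
≡ (~x3 & ~x1) | (~x3 & x4) | (x4 & ~x1) | (x4 & x4) | (x3 & ~x4 & x1 & ~x4)   — distribute & over |
≡ (~x3 & ~x1) | x4 | (x3 & ~x4 & x1)   — simplify

(~x3 & ~x1) | x4 | (x3 & ~x4 & x1)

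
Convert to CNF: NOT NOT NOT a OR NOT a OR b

NOT a OR b

NOT NOT NOT a OR NOT a OR b
= NOT a OR NOT a OR b   (double negation)
= NOT a OR b   (simplify)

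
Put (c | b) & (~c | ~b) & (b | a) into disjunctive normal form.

(c & ~b & a) | (b & ~c)

(c | b) & (~c | ~b) & (b | a)
≡ (c & ~c & b) | (c & ~c & a) | (c & ~b & b) | (c & ~b & a) | (b & ~c & b) | (b & ~c & a) | (b & ~b & b) | (b & ~b & a)   [distribute & over |]
≡ (c & ~b & a) | (b & ~c)   [simplify]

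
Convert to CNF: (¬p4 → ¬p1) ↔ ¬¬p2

(¬p4 → ¬p1) ↔ ¬¬p2
≡ ((¬p4 → ¬p1) → ¬¬p2) ∧ (¬¬p2 → (¬p4 → ¬p1))
≡ (¬(¬p4 → ¬p1) ∨ ¬¬p2) ∧ (¬¬p2 → (¬p4 → ¬p1))
≡ (¬(¬¬p4 ∨ ¬p1) ∨ ¬¬p2) ∧ (¬¬p2 → (¬p4 → ¬p1))
≡ (¬(¬¬p4 ∨ ¬p1) ∨ ¬¬p2) ∧ (¬¬¬p2 ∨ (¬p4 → ¬p1))
≡ (¬(¬¬p4 ∨ ¬p1) ∨ ¬¬p2) ∧ (¬¬¬p2 ∨ ¬¬p4 ∨ ¬p1)
≡ ((¬¬¬p4 ∧ ¬¬p1) ∨ ¬¬p2) ∧ (¬¬¬p2 ∨ ¬¬p4 ∨ ¬p1)
≡ ((¬p4 ∧ ¬¬p1) ∨ ¬¬p2) ∧ (¬¬¬p2 ∨ ¬¬p4 ∨ ¬p1)
≡ ((¬p4 ∧ p1) ∨ ¬¬p2) ∧ (¬¬¬p2 ∨ ¬¬p4 ∨ ¬p1)
≡ ((¬p4 ∧ p1) ∨ p2) ∧ (¬¬¬p2 ∨ ¬¬p4 ∨ ¬p1)
≡ ((¬p4 ∧ p1) ∨ p2) ∧ (¬p2 ∨ ¬¬p4 ∨ ¬p1)
≡ ((¬p4 ∧ p1) ∨ p2) ∧ (¬p2 ∨ p4 ∨ ¬p1)
≡ (¬p4 ∨ p2) ∧ (p1 ∨ p2) ∧ (¬p2 ∨ p4 ∨ ¬p1)

(¬p4 ∨ p2) ∧ (p1 ∨ p2) ∧ (¬p2 ∨ p4 ∨ ¬p1)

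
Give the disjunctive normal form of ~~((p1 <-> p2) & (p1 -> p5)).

~~((p1 <-> p2) & (p1 -> p5))
⇔ ~~((p1 -> p2) & (p2 -> p1) & (p1 -> p5))   — eliminate <->
⇔ ~~((~p1 | p2) & (p2 -> p1) & (p1 -> p5))   — eliminate ->
⇔ ~~((~p1 | p2) & (~p2 | p1) & (p1 -> p5))   — eliminate ->
⇔ ~~((~p1 | p2) & (~p2 | p1) & (~p1 | p5))   — eliminate ->
⇔ (~p1 | p2) & (~p2 | p1) & (~p1 | p5)   — double negation
⇔ (~p1 & ~p2 & ~p1) | (~p1 & ~p2 & p5) | (~p1 & p1 & ~p1) | (~p1 & p1 & p5) | (p2 & ~p2 & ~p1) | (p2 & ~p2 & p5) | (p2 & p1 & ~p1) | (p2 & p1 & p5)   — distribute & over |
⇔ (~p1 & ~p2) | (p2 & p1 & p5)   — simplify

(~p1 & ~p2) | (p2 & p1 & p5)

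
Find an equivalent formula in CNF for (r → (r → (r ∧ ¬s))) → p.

(r → (r → (r ∧ ¬s))) → p
≡ ¬(r → (r → (r ∧ ¬s))) ∨ p   (eliminate →)
≡ ¬(¬r ∨ (r → (r ∧ ¬s))) ∨ p   (eliminate →)
≡ ¬(¬r ∨ ¬r ∨ (r ∧ ¬s)) ∨ p   (eliminate →)
≡ (¬¬r ∧ ¬¬r ∧ ¬(r ∧ ¬s)) ∨ p   (De Morgan)
≡ (r ∧ ¬¬r ∧ ¬(r ∧ ¬s)) ∨ p   (double negation)
≡ (r ∧ r ∧ ¬(r ∧ ¬s)) ∨ p   (double negation)
≡ (r ∧ r ∧ (¬r ∨ ¬¬s)) ∨ p   (De Morgan)
≡ (r ∧ r ∧ (¬r ∨ s)) ∨ p   (double negation)
≡ (r ∨ p) ∧ (r ∨ p) ∧ (¬r ∨ s ∨ p)   (distribute ∨ over ∧)
≡ (r ∨ p) ∧ (¬r ∨ s ∨ p)   (simplify)

(r ∨ p) ∧ (¬r ∨ s ∨ p)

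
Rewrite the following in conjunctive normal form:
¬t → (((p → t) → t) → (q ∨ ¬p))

¬t → (((p → t) → t) → (q ∨ ¬p))
≡ ¬¬t ∨ (((p → t) → t) → (q ∨ ¬p))   [eliminate →]
≡ ¬¬t ∨ ¬((p → t) → t) ∨ q ∨ ¬p   [eliminate →]
≡ ¬¬t ∨ ¬(¬(p → t) ∨ t) ∨ q ∨ ¬p   [eliminate →]
≡ ¬¬t ∨ ¬(¬(¬p ∨ t) ∨ t) ∨ q ∨ ¬p   [eliminate →]
≡ t ∨ ¬(¬(¬p ∨ t) ∨ t) ∨ q ∨ ¬p   [double negation]
≡ t ∨ (¬¬(¬p ∨ t) ∧ ¬t) ∨ q ∨ ¬p   [De Morgan]
≡ t ∨ ((¬p ∨ t) ∧ ¬t) ∨ q ∨ ¬p   [double negation]
≡ (t ∨ ¬p ∨ t ∨ q ∨ ¬p) ∧ (t ∨ ¬t ∨ q ∨ ¬p)   [distribute ∨ over ∧]
≡ t ∨ ¬p ∨ q   [simplify]

t ∨ ¬p ∨ q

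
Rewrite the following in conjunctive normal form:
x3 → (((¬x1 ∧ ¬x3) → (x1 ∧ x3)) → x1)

¬x3 ∨ x1

x3 → (((¬x1 ∧ ¬x3) → (x1 ∧ x3)) → x1)
= ¬x3 ∨ (((¬x1 ∧ ¬x3) → (x1 ∧ x3)) → x1)   (eliminate →)
= ¬x3 ∨ ¬((¬x1 ∧ ¬x3) → (x1 ∧ x3)) ∨ x1   (eliminate →)
= ¬x3 ∨ ¬(¬(¬x1 ∧ ¬x3) ∨ (x1 ∧ x3)) ∨ x1   (eliminate →)
= ¬x3 ∨ (¬¬(¬x1 ∧ ¬x3) ∧ ¬(x1 ∧ x3)) ∨ x1   (De Morgan)
= ¬x3 ∨ (¬x1 ∧ ¬x3 ∧ ¬(x1 ∧ x3)) ∨ x1   (double negation)
= ¬x3 ∨ (¬x1 ∧ ¬x3 ∧ (¬x1 ∨ ¬x3)) ∨ x1   (De Morgan)
= (¬x3 ∨ ¬x1 ∨ x1) ∧ (¬x3 ∨ ¬x3 ∨ x1) ∧ (¬x3 ∨ ¬x1 ∨ ¬x3 ∨ x1)   (distribute ∨ over ∧)
= ¬x3 ∨ x1   (simplify)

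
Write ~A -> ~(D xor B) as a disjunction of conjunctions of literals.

A | (~D & ~B) | (B & D)

~A -> ~(D xor B)
≡ ~~A | ~(D xor B)   [eliminate ->]
≡ ~~A | ~((D & ~B) | (~D & B))   [expand xor]
≡ A | ~((D & ~B) | (~D & B))   [double negation]
≡ A | (~(D & ~B) & ~(~D & B))   [De Morgan]
≡ A | ((~D | ~~B) & ~(~D & B))   [De Morgan]
≡ A | ((~D | B) & ~(~D & B))   [double negation]
≡ A | ((~D | B) & (~~D | ~B))   [De Morgan]
≡ A | ((~D | B) & (D | ~B))   [double negation]
≡ A | (~D & D) | (~D & ~B) | (B & D) | (B & ~B)   [distribute & over |]
≡ A | (~D & ~B) | (B & D)   [simplify]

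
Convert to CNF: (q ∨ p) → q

(q ∨ p) → q
⇔ ¬(q ∨ p) ∨ q   — eliminate →
⇔ (¬q ∧ ¬p) ∨ q   — De Morgan
⇔ (¬q ∨ q) ∧ (¬p ∨ q)   — distribute ∨ over ∧
⇔ ¬p ∨ q   — simplify

¬p ∨ q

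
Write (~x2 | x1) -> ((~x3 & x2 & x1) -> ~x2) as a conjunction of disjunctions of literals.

(~x2 | x1) -> ((~x3 & x2 & x1) -> ~x2)
= ~(~x2 | x1) | ((~x3 & x2 & x1) -> ~x2)   — eliminate ->
= ~(~x2 | x1) | ~(~x3 & x2 & x1) | ~x2   — eliminate ->
= (~~x2 & ~x1) | ~(~x3 & x2 & x1) | ~x2   — De Morgan
= (x2 & ~x1) | ~(~x3 & x2 & x1) | ~x2   — double negation
= (x2 & ~x1) | ~~x3 | ~x2 | ~x1 | ~x2   — De Morgan
= (x2 & ~x1) | x3 | ~x2 | ~x1 | ~x2   — double negation
= (x2 | x3 | ~x2 | ~x1 | ~x2) & (~x1 | x3 | ~x2 | ~x1 | ~x2)   — distribute | over &
= ~x1 | x3 | ~x2   — simplify

~x1 | x3 | ~x2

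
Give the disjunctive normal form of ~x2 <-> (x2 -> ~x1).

~x2 <-> (x2 -> ~x1)
≡ (~x2 -> (x2 -> ~x1)) & ((x2 -> ~x1) -> ~x2)
≡ (~~x2 | (x2 -> ~x1)) & ((x2 -> ~x1) -> ~x2)
≡ (~~x2 | ~x2 | ~x1) & ((x2 -> ~x1) -> ~x2)
≡ (~~x2 | ~x2 | ~x1) & (~(x2 -> ~x1) | ~x2)
≡ (~~x2 | ~x2 | ~x1) & (~(~x2 | ~x1) | ~x2)
≡ (x2 | ~x2 | ~x1) & (~(~x2 | ~x1) | ~x2)
≡ (x2 | ~x2 | ~x1) & ((~~x2 & ~~x1) | ~x2)
≡ (x2 | ~x2 | ~x1) & ((x2 & ~~x1) | ~x2)
≡ (x2 | ~x2 | ~x1) & ((x2 & x1) | ~x2)
≡ (x2 & x2 & x1) | (x2 & ~x2) | (~x2 & x2 & x1) | (~x2 & ~x2) | (~x1 & x2 & x1) | (~x1 & ~x2)
≡ (x2 & x1) | ~x2

(x2 & x1) | ~x2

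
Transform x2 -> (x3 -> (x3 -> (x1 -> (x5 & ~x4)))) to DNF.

~x2 | ~x3 | ~x1 | (x5 & ~x4)

x2 -> (x3 -> (x3 -> (x1 -> (x5 & ~x4))))
≡ ~x2 | (x3 -> (x3 -> (x1 -> (x5 & ~x4))))   [eliminate ->]
≡ ~x2 | ~x3 | (x3 -> (x1 -> (x5 & ~x4)))   [eliminate ->]
≡ ~x2 | ~x3 | ~x3 | (x1 -> (x5 & ~x4))   [eliminate ->]
≡ ~x2 | ~x3 | ~x3 | ~x1 | (x5 & ~x4)   [eliminate ->]
≡ ~x2 | ~x3 | ~x1 | (x5 & ~x4)   [simplify]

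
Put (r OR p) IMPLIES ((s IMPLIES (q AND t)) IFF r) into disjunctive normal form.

(NOT r AND NOT p) OR (s AND NOT q AND NOT r) OR (s AND NOT t AND NOT r) OR (r AND NOT s) OR (r AND q AND t)

(r OR p) IMPLIES ((s IMPLIES (q AND t)) IFF r)
≡ NOT (r OR p) OR ((s IMPLIES (q AND t)) IFF r)   — eliminate IMPLIES
≡ NOT (r OR p) OR (((s IMPLIES (q AND t)) IMPLIES r) AND (r IMPLIES (s IMPLIES (q AND t))))   — eliminate IFF
≡ NOT (r OR p) OR ((NOT (s IMPLIES (q AND t)) OR r) AND (r IMPLIES (s IMPLIES (q AND t))))   — eliminate IMPLIES
≡ NOT (r OR p) OR ((NOT (NOT s OR (q AND t)) OR r) AND (r IMPLIES (s IMPLIES (q AND t))))   — eliminate IMPLIES
≡ NOT (r OR p) OR ((NOT (NOT s OR (q AND t)) OR r) AND (NOT r OR (s IMPLIES (q AND t))))   — eliminate IMPLIES
≡ NOT (r OR p) OR ((NOT (NOT s OR (q AND t)) OR r) AND (NOT r OR NOT s OR (q AND t)))   — eliminate IMPLIES
≡ (NOT r AND NOT p) OR ((NOT (NOT s OR (q AND t)) OR r) AND (NOT r OR NOT s OR (q AND t)))   — De Morgan
≡ (NOT r AND NOT p) OR (((NOT NOT s AND NOT (q AND t)) OR r) AND (NOT r OR NOT s OR (q AND t)))   — De Morgan
≡ (NOT r AND NOT p) OR (((s AND NOT (q AND t)) OR r) AND (NOT r OR NOT s OR (q AND t)))   — double negation
≡ (NOT r AND NOT p) OR (((s AND (NOT q OR NOT t)) OR r) AND (NOT r OR NOT s OR (q AND t)))   — De Morgan
≡ (NOT r AND NOT p) OR (s AND NOT q AND NOT r) OR (s AND NOT q AND NOT s) OR (s AND NOT q AND q AND t) OR (s AND NOT t AND NOT r) OR (s AND NOT t AND NOT s) OR (s AND NOT t AND q AND t) OR (r AND NOT r) OR (r AND NOT s) OR (r AND q AND t)   — distribute AND over OR
≡ (NOT r AND NOT p) OR (s AND NOT q AND NOT r) OR (s AND NOT t AND NOT r) OR (r AND NOT s) OR (r AND q AND t)   — simplify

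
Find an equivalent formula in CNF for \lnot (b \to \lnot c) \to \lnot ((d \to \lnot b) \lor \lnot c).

\lnot b \lor \lnot c \lor d

\lnot (b \to \lnot c) \to \lnot ((d \to \lnot b) \lor \lnot c)
= \lnot \lnot (b \to \lnot c) \lor \lnot ((d \to \lnot b) \lor \lnot c)   — eliminate \to
= \lnot \lnot (\lnot b \lor \lnot c) \lor \lnot ((d \to \lnot b) \lor \lnot c)   — eliminate \to
= \lnot \lnot (\lnot b \lor \lnot c) \lor \lnot (\lnot d \lor \lnot b \lor \lnot c)   — eliminate \to
= \lnot b \lor \lnot c \lor \lnot (\lnot d \lor \lnot b \lor \lnot c)   — double negation
= \lnot b \lor \lnot c \lor (\lnot \lnot d \land \lnot \lnot b \land \lnot \lnot c)   — De Morgan
= \lnot b \lor \lnot c \lor (d \land \lnot \lnot b \land \lnot \lnot c)   — double negation
= \lnot b \lor \lnot c \lor (d \land b \land \lnot \lnot c)   — double negation
= \lnot b \lor \lnot c \lor (d \land b \land c)   — double negation
= (\lnot b \lor \lnot c \lor d) \land (\lnot b \lor \lnot c \lor b) \land (\lnot b \lor \lnot c \lor c)   — distribute \lor over \land
= \lnot b \lor \lnot c \lor d   — simplify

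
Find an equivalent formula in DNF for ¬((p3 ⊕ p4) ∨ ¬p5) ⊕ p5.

(p3 ∧ ¬p4 ∧ p5) ∨ (¬p3 ∧ p4 ∧ p5)

¬((p3 ⊕ p4) ∨ ¬p5) ⊕ p5
≡ (¬((p3 ⊕ p4) ∨ ¬p5) ∧ ¬p5) ∨ (¬¬((p3 ⊕ p4) ∨ ¬p5) ∧ p5)   [expand ⊕]
≡ (¬((p3 ∧ ¬p4) ∨ (¬p3 ∧ p4) ∨ ¬p5) ∧ ¬p5) ∨ (¬¬((p3 ⊕ p4) ∨ ¬p5) ∧ p5)   [expand ⊕]
≡ (¬((p3 ∧ ¬p4) ∨ (¬p3 ∧ p4) ∨ ¬p5) ∧ ¬p5) ∨ (¬¬((p3 ∧ ¬p4) ∨ (¬p3 ∧ p4) ∨ ¬p5) ∧ p5)   [expand ⊕]
≡ (¬(p3 ∧ ¬p4) ∧ ¬(¬p3 ∧ p4) ∧ ¬¬p5 ∧ ¬p5) ∨ (¬¬((p3 ∧ ¬p4) ∨ (¬p3 ∧ p4) ∨ ¬p5) ∧ p5)   [De Morgan]
≡ ((¬p3 ∨ ¬¬p4) ∧ ¬(¬p3 ∧ p4) ∧ ¬¬p5 ∧ ¬p5) ∨ (¬¬((p3 ∧ ¬p4) ∨ (¬p3 ∧ p4) ∨ ¬p5) ∧ p5)   [De Morgan]
≡ ((¬p3 ∨ p4) ∧ ¬(¬p3 ∧ p4) ∧ ¬¬p5 ∧ ¬p5) ∨ (¬¬((p3 ∧ ¬p4) ∨ (¬p3 ∧ p4) ∨ ¬p5) ∧ p5)   [double negation]
≡ ((¬p3 ∨ p4) ∧ (¬¬p3 ∨ ¬p4) ∧ ¬¬p5 ∧ ¬p5) ∨ (¬¬((p3 ∧ ¬p4) ∨ (¬p3 ∧ p4) ∨ ¬p5) ∧ p5)   [De Morgan]
≡ ((¬p3 ∨ p4) ∧ (p3 ∨ ¬p4) ∧ ¬¬p5 ∧ ¬p5) ∨ (¬¬((p3 ∧ ¬p4) ∨ (¬p3 ∧ p4) ∨ ¬p5) ∧ p5)   [double negation]
≡ ((¬p3 ∨ p4) ∧ (p3 ∨ ¬p4) ∧ p5 ∧ ¬p5) ∨ (¬¬((p3 ∧ ¬p4) ∨ (¬p3 ∧ p4) ∨ ¬p5) ∧ p5)   [double negation]
≡ ((¬p3 ∨ p4) ∧ (p3 ∨ ¬p4) ∧ p5 ∧ ¬p5) ∨ (((p3 ∧ ¬p4) ∨ (¬p3 ∧ p4) ∨ ¬p5) ∧ p5)   [double negation]
≡ (¬p3 ∧ p3 ∧ p5 ∧ ¬p5) ∨ (¬p3 ∧ ¬p4 ∧ p5 ∧ ¬p5) ∨ (p4 ∧ p3 ∧ p5 ∧ ¬p5) ∨ (p4 ∧ ¬p4 ∧ p5 ∧ ¬p5) ∨ (p3 ∧ ¬p4 ∧ p5) ∨ (¬p3 ∧ p4 ∧ p5) ∨ (¬p5 ∧ p5)   [distribute ∧ over ∨]
≡ (p3 ∧ ¬p4 ∧ p5) ∨ (¬p3 ∧ p4 ∧ p5)   [simplify]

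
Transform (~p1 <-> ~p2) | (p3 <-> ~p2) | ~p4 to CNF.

(~p1 <-> ~p2) | (p3 <-> ~p2) | ~p4
≡ ((~p1 -> ~p2) & (~p2 -> ~p1)) | (p3 <-> ~p2) | ~p4   [eliminate <->]
≡ ((~~p1 | ~p2) & (~p2 -> ~p1)) | (p3 <-> ~p2) | ~p4   [eliminate ->]
≡ ((~~p1 | ~p2) & (~~p2 | ~p1)) | (p3 <-> ~p2) | ~p4   [eliminate ->]
≡ ((~~p1 | ~p2) & (~~p2 | ~p1)) | ((p3 -> ~p2) & (~p2 -> p3)) | ~p4   [eliminate <->]
≡ ((~~p1 | ~p2) & (~~p2 | ~p1)) | ((~p3 | ~p2) & (~p2 -> p3)) | ~p4   [eliminate ->]
≡ ((~~p1 | ~p2) & (~~p2 | ~p1)) | ((~p3 | ~p2) & (~~p2 | p3)) | ~p4   [eliminate ->]
≡ ((p1 | ~p2) & (~~p2 | ~p1)) | ((~p3 | ~p2) & (~~p2 | p3)) | ~p4   [double negation]
≡ ((p1 | ~p2) & (p2 | ~p1)) | ((~p3 | ~p2) & (~~p2 | p3)) | ~p4   [double negation]
≡ ((p1 | ~p2) & (p2 | ~p1)) | ((~p3 | ~p2) & (p2 | p3)) | ~p4   [double negation]
≡ (p1 | ~p2 | ~p3 | ~p2 | ~p4) & (p1 | ~p2 | p2 | p3 | ~p4) & (p2 | ~p1 | ~p3 | ~p2 | ~p4) & (p2 | ~p1 | p2 | p3 | ~p4)   [distribute | over &]
≡ (p1 | ~p2 | ~p3 | ~p4) & (p2 | ~p1 | p3 | ~p4)   [simplify]

(p1 | ~p2 | ~p3 | ~p4) & (p2 | ~p1 | p3 | ~p4)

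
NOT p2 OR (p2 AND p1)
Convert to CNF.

NOT p2 OR p1

NOT p2 OR (p2 AND p1)
≡ (NOT p2 OR p2) AND (NOT p2 OR p1)   — distribute OR over AND
≡ NOT p2 OR p1   — simplify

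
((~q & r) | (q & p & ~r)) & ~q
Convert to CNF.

(r | q) & (r | p) & ~q

((~q & r) | (q & p & ~r)) & ~q
⇔ (~q | q) & (~q | p) & (~q | ~r) & (r | q) & (r | p) & (r | ~r) & ~q
⇔ (r | q) & (r | p) & ~q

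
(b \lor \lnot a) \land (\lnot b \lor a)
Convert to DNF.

(b \lor \lnot a) \land (\lnot b \lor a)
≡ (b \land \lnot b) \lor (b \land a) \lor (\lnot a \land \lnot b) \lor (\lnot a \land a)   [distribute \land over \lor]
≡ (b \land a) \lor (\lnot a \land \lnot b)   [simplify]

(b \land a) \lor (\lnot a \land \lnot b)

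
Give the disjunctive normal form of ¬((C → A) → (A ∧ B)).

(¬C ∧ ¬A) ∨ (¬C ∧ ¬B) ∨ (A ∧ ¬B)

¬((C → A) → (A ∧ B))
⇔ ¬(¬(C → A) ∨ (A ∧ B))   (eliminate →)
⇔ ¬(¬(¬C ∨ A) ∨ (A ∧ B))   (eliminate →)
⇔ ¬¬(¬C ∨ A) ∧ ¬(A ∧ B)   (De Morgan)
⇔ (¬C ∨ A) ∧ ¬(A ∧ B)   (double negation)
⇔ (¬C ∨ A) ∧ (¬A ∨ ¬B)   (De Morgan)
⇔ (¬C ∧ ¬A) ∨ (¬C ∧ ¬B) ∨ (A ∧ ¬A) ∨ (A ∧ ¬B)   (distribute ∧ over ∨)
⇔ (¬C ∧ ¬A) ∨ (¬C ∧ ¬B) ∨ (A ∧ ¬B)   (simplify)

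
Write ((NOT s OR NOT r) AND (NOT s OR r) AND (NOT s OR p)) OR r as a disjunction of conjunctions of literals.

((NOT s OR NOT r) AND (NOT s OR r) AND (NOT s OR p)) OR r
= (NOT s AND NOT s AND NOT s) OR (NOT s AND NOT s AND p) OR (NOT s AND r AND NOT s) OR (NOT s AND r AND p) OR (NOT r AND NOT s AND NOT s) OR (NOT r AND NOT s AND p) OR (NOT r AND r AND NOT s) OR (NOT r AND r AND p) OR r   [distribute AND over OR]
= NOT s OR r   [simplify]

NOT s OR r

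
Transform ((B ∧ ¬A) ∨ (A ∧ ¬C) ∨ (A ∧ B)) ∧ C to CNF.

((B ∧ ¬A) ∨ (A ∧ ¬C) ∨ (A ∧ B)) ∧ C
= (B ∨ A ∨ A) ∧ (B ∨ A ∨ B) ∧ (B ∨ ¬C ∨ A) ∧ (B ∨ ¬C ∨ B) ∧ (¬A ∨ A ∨ A) ∧ (¬A ∨ A ∨ B) ∧ (¬A ∨ ¬C ∨ A) ∧ (¬A ∨ ¬C ∨ B) ∧ C   (distribute ∨ over ∧)
= (B ∨ A) ∧ (B ∨ ¬C) ∧ C   (simplify)

(B ∨ A) ∧ (B ∨ ¬C) ∧ C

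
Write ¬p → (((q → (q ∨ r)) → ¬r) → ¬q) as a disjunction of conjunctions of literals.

p ∨ r ∨ ¬q

¬p → (((q → (q ∨ r)) → ¬r) → ¬q)
≡ ¬¬p ∨ (((q → (q ∨ r)) → ¬r) → ¬q)   [eliminate →]
≡ ¬¬p ∨ ¬((q → (q ∨ r)) → ¬r) ∨ ¬q   [eliminate →]
≡ ¬¬p ∨ ¬(¬(q → (q ∨ r)) ∨ ¬r) ∨ ¬q   [eliminate →]
≡ ¬¬p ∨ ¬(¬(¬q ∨ q ∨ r) ∨ ¬r) ∨ ¬q   [eliminate →]
≡ p ∨ ¬(¬(¬q ∨ q ∨ r) ∨ ¬r) ∨ ¬q   [double negation]
≡ p ∨ (¬¬(¬q ∨ q ∨ r) ∧ ¬¬r) ∨ ¬q   [De Morgan]
≡ p ∨ ((¬q ∨ q ∨ r) ∧ ¬¬r) ∨ ¬q   [double negation]
≡ p ∨ ((¬q ∨ q ∨ r) ∧ r) ∨ ¬q   [double negation]
≡ p ∨ (¬q ∧ r) ∨ (q ∧ r) ∨ (r ∧ r) ∨ ¬q   [distribute ∧ over ∨]
≡ p ∨ r ∨ ¬q   [simplify]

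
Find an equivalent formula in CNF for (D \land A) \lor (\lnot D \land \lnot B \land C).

(D \land A) \lor (\lnot D \land \lnot B \land C)
⇔ (D \lor \lnot D) \land (D \lor \lnot B) \land (D \lor C) \land (A \lor \lnot D) \land (A \lor \lnot B) \land (A \lor C)   [distribute \lor over \land]
⇔ (D \lor \lnot B) \land (D \lor C) \land (A \lor \lnot D) \land (A \lor \lnot B) \land (A \lor C)   [simplify]

(D \lor \lnot B) \land (D \lor C) \land (A \lor \lnot D) \land (A \lor \lnot B) \land (A \lor C)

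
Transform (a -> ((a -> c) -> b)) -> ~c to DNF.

(a -> ((a -> c) -> b)) -> ~c
= ~(a -> ((a -> c) -> b)) | ~c
= ~(~a | ((a -> c) -> b)) | ~c
= ~(~a | ~(a -> c) | b) | ~c
= ~(~a | ~(~a | c) | b) | ~c
= (~~a & ~~(~a | c) & ~b) | ~c
= (a & ~~(~a | c) & ~b) | ~c
= (a & (~a | c) & ~b) | ~c
= (a & ~a & ~b) | (a & c & ~b) | ~c
= (a & c & ~b) | ~c

(a & c & ~b) | ~c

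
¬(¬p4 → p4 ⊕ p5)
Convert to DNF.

¬p4 ∧ ¬p5

¬(¬p4 → p4 ⊕ p5)
≡ ¬(¬¬p4 ∨ (p4 ⊕ p5))   — eliminate →
≡ ¬(¬¬p4 ∨ p4 ∧ ¬p5 ∨ ¬p4 ∧ p5)   — expand ⊕
≡ ¬¬¬p4 ∧ ¬(p4 ∧ ¬p5) ∧ ¬(¬p4 ∧ p5)   — De Morgan
≡ ¬p4 ∧ ¬(p4 ∧ ¬p5) ∧ ¬(¬p4 ∧ p5)   — double negation
≡ ¬p4 ∧ (¬p4 ∨ ¬¬p5) ∧ ¬(¬p4 ∧ p5)   — De Morgan
≡ ¬p4 ∧ (¬p4 ∨ p5) ∧ ¬(¬p4 ∧ p5)   — double negation
≡ ¬p4 ∧ (¬p4 ∨ p5) ∧ (¬¬p4 ∨ ¬p5)   — De Morgan
≡ ¬p4 ∧ (¬p4 ∨ p5) ∧ (p4 ∨ ¬p5)   — double negation
≡ ¬p4 ∧ ¬p4 ∧ p4 ∨ ¬p4 ∧ ¬p4 ∧ ¬p5 ∨ ¬p4 ∧ p5 ∧ p4 ∨ ¬p4 ∧ p5 ∧ ¬p5   — distribute ∧ over ∨
≡ ¬p4 ∧ ¬p5   — simplify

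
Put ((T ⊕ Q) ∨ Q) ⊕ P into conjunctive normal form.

((T ⊕ Q) ∨ Q) ⊕ P
≡ ((T ⊕ Q) ∨ Q ∨ P) ∧ ¬(((T ⊕ Q) ∨ Q) ∧ P)
≡ (((T ∨ Q) ∧ ¬(T ∧ Q)) ∨ Q ∨ P) ∧ ¬(((T ⊕ Q) ∨ Q) ∧ P)
≡ (((T ∨ Q) ∧ ¬(T ∧ Q)) ∨ Q ∨ P) ∧ ¬((((T ∨ Q) ∧ ¬(T ∧ Q)) ∨ Q) ∧ P)
≡ (((T ∨ Q) ∧ (¬T ∨ ¬Q)) ∨ Q ∨ P) ∧ ¬((((T ∨ Q) ∧ ¬(T ∧ Q)) ∨ Q) ∧ P)
≡ (((T ∨ Q) ∧ (¬T ∨ ¬Q)) ∨ Q ∨ P) ∧ (¬(((T ∨ Q) ∧ ¬(T ∧ Q)) ∨ Q) ∨ ¬P)
≡ (((T ∨ Q) ∧ (¬T ∨ ¬Q)) ∨ Q ∨ P) ∧ ((¬((T ∨ Q) ∧ ¬(T ∧ Q)) ∧ ¬Q) ∨ ¬P)
≡ (((T ∨ Q) ∧ (¬T ∨ ¬Q)) ∨ Q ∨ P) ∧ (((¬(T ∨ Q) ∨ ¬¬(T ∧ Q)) ∧ ¬Q) ∨ ¬P)
≡ (((T ∨ Q) ∧ (¬T ∨ ¬Q)) ∨ Q ∨ P) ∧ ((((¬T ∧ ¬Q) ∨ ¬¬(T ∧ Q)) ∧ ¬Q) ∨ ¬P)
≡ (((T ∨ Q) ∧ (¬T ∨ ¬Q)) ∨ Q ∨ P) ∧ ((((¬T ∧ ¬Q) ∨ (T ∧ Q)) ∧ ¬Q) ∨ ¬P)
≡ (T ∨ Q ∨ Q ∨ P) ∧ (¬T ∨ ¬Q ∨ Q ∨ P) ∧ (¬T ∨ T ∨ ¬P) ∧ (¬T ∨ Q ∨ ¬P) ∧ (¬Q ∨ T ∨ ¬P) ∧ (¬Q ∨ Q ∨ ¬P) ∧ (¬Q ∨ ¬P)
≡ (T ∨ Q ∨ P) ∧ (¬T ∨ Q ∨ ¬P) ∧ (¬Q ∨ ¬P)

(T ∨ Q ∨ P) ∧ (¬T ∨ Q ∨ ¬P) ∧ (¬Q ∨ ¬P)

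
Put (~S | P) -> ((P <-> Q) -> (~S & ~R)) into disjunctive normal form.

(~S | P) -> ((P <-> Q) -> (~S & ~R))
⇔ ~(~S | P) | ((P <-> Q) -> (~S & ~R))   [eliminate ->]
⇔ ~(~S | P) | ~(P <-> Q) | (~S & ~R)   [eliminate ->]
⇔ ~(~S | P) | ~((P -> Q) & (Q -> P)) | (~S & ~R)   [eliminate <->]
⇔ ~(~S | P) | ~((~P | Q) & (Q -> P)) | (~S & ~R)   [eliminate ->]
⇔ ~(~S | P) | ~((~P | Q) & (~Q | P)) | (~S & ~R)   [eliminate ->]
⇔ (~~S & ~P) | ~((~P | Q) & (~Q | P)) | (~S & ~R)   [De Morgan]
⇔ (S & ~P) | ~((~P | Q) & (~Q | P)) | (~S & ~R)   [double negation]
⇔ (S & ~P) | ~(~P | Q) | ~(~Q | P) | (~S & ~R)   [De Morgan]
⇔ (S & ~P) | (~~P & ~Q) | ~(~Q | P) | (~S & ~R)   [De Morgan]
⇔ (S & ~P) | (P & ~Q) | ~(~Q | P) | (~S & ~R)   [double negation]
⇔ (S & ~P) | (P & ~Q) | (~~Q & ~P) | (~S & ~R)   [De Morgan]
⇔ (S & ~P) | (P & ~Q) | (Q & ~P) | (~S & ~R)   [double negation]

(S & ~P) | (P & ~Q) | (Q & ~P) | (~S & ~R)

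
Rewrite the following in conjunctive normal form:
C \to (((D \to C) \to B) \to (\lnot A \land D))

(\lnot C \lor \lnot B \lor \lnot A) \land (\lnot C \lor \lnot B \lor D)

C \to (((D \to C) \to B) \to (\lnot A \land D))
≡ \lnot C \lor (((D \to C) \to B) \to (\lnot A \land D))
≡ \lnot C \lor \lnot ((D \to C) \to B) \lor (\lnot A \land D)
≡ \lnot C \lor \lnot (\lnot (D \to C) \lor B) \lor (\lnot A \land D)
≡ \lnot C \lor \lnot (\lnot (\lnot D \lor C) \lor B) \lor (\lnot A \land D)
≡ \lnot C \lor (\lnot \lnot (\lnot D \lor C) \land \lnot B) \lor (\lnot A \land D)
≡ \lnot C \lor ((\lnot D \lor C) \land \lnot B) \lor (\lnot A \land D)
≡ (\lnot C \lor \lnot D \lor C \lor \lnot A) \land (\lnot C \lor \lnot D \lor C \lor D) \land (\lnot C \lor \lnot B \lor \lnot A) \land (\lnot C \lor \lnot B \lor D)
≡ (\lnot C \lor \lnot B \lor \lnot A) \land (\lnot C \lor \lnot B \lor D)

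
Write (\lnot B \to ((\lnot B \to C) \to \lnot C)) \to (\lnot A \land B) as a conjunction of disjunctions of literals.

(\lnot B \to ((\lnot B \to C) \to \lnot C)) \to (\lnot A \land B)
≡ \lnot (\lnot B \to ((\lnot B \to C) \to \lnot C)) \lor (\lnot A \land B)   (eliminate \to)
≡ \lnot (\lnot \lnot B \lor ((\lnot B \to C) \to \lnot C)) \lor (\lnot A \land B)   (eliminate \to)
≡ \lnot (\lnot \lnot B \lor \lnot (\lnot B \to C) \lor \lnot C) \lor (\lnot A \land B)   (eliminate \to)
≡ \lnot (\lnot \lnot B \lor \lnot (\lnot \lnot B \lor C) \lor \lnot C) \lor (\lnot A \land B)   (eliminate \to)
≡ (\lnot \lnot \lnot B \land \lnot \lnot (\lnot \lnot B \lor C) \land \lnot \lnot C) \lor (\lnot A \land B)   (De Morgan)
≡ (\lnot B \land \lnot \lnot (\lnot \lnot B \lor C) \land \lnot \lnot C) \lor (\lnot A \land B)   (double negation)
≡ (\lnot B \land (\lnot \lnot B \lor C) \land \lnot \lnot C) \lor (\lnot A \land B)   (double negation)
≡ (\lnot B \land (B \lor C) \land \lnot \lnot C) \lor (\lnot A \land B)   (double negation)
≡ (\lnot B \land (B \lor C) \land C) \lor (\lnot A \land B)   (double negation)
≡ (\lnot B \lor \lnot A) \land (\lnot B \lor B) \land (B \lor C \lor \lnot A) \land (B \lor C \lor B) \land (C \lor \lnot A) \land (C \lor B)   (distribute \lor over \land)
≡ (\lnot B \lor \lnot A) \land (B \lor C) \land (C \lor \lnot A)   (simplify)

(\lnot B \lor \lnot A) \land (B \lor C) \land (C \lor \lnot A)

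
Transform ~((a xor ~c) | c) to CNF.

~((a xor ~c) | c)
= ~(((a | ~c) & ~(a & ~c)) | c)
= ~((a | ~c) & ~(a & ~c)) & ~c
= (~(a | ~c) | ~~(a & ~c)) & ~c
= ((~a & ~~c) | ~~(a & ~c)) & ~c
= ((~a & c) | ~~(a & ~c)) & ~c
= ((~a & c) | (a & ~c)) & ~c
= (~a | a) & (~a | ~c) & (c | a) & (c | ~c) & ~c
= (c | a) & ~c

(c | a) & ~c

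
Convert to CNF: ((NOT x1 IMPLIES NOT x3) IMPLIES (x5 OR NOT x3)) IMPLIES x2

((NOT x1 IMPLIES NOT x3) IMPLIES (x5 OR NOT x3)) IMPLIES x2
= NOT ((NOT x1 IMPLIES NOT x3) IMPLIES (x5 OR NOT x3)) OR x2   (eliminate IMPLIES)
= NOT (NOT (NOT x1 IMPLIES NOT x3) OR x5 OR NOT x3) OR x2   (eliminate IMPLIES)
= NOT (NOT (NOT NOT x1 OR NOT x3) OR x5 OR NOT x3) OR x2   (eliminate IMPLIES)
= (NOT NOT (NOT NOT x1 OR NOT x3) AND NOT x5 AND NOT NOT x3) OR x2   (De Morgan)
= ((NOT NOT x1 OR NOT x3) AND NOT x5 AND NOT NOT x3) OR x2   (double negation)
= ((x1 OR NOT x3) AND NOT x5 AND NOT NOT x3) OR x2   (double negation)
= ((x1 OR NOT x3) AND NOT x5 AND x3) OR x2   (double negation)
= (x1 OR NOT x3 OR x2) AND (NOT x5 OR x2) AND (x3 OR x2)   (distribute OR over AND)

(x1 OR NOT x3 OR x2) AND (NOT x5 OR x2) AND (x3 OR x2)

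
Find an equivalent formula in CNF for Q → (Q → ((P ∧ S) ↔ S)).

¬Q ∨ ¬S ∨ P

Q → (Q → ((P ∧ S) ↔ S))
≡ ¬Q ∨ (Q → ((P ∧ S) ↔ S))   [eliminate →]
≡ ¬Q ∨ ¬Q ∨ ((P ∧ S) ↔ S)   [eliminate →]
≡ ¬Q ∨ ¬Q ∨ (((P ∧ S) → S) ∧ (S → (P ∧ S)))   [eliminate ↔]
≡ ¬Q ∨ ¬Q ∨ ((¬(P ∧ S) ∨ S) ∧ (S → (P ∧ S)))   [eliminate →]
≡ ¬Q ∨ ¬Q ∨ ((¬(P ∧ S) ∨ S) ∧ (¬S ∨ (P ∧ S)))   [eliminate →]
≡ ¬Q ∨ ¬Q ∨ ((¬P ∨ ¬S ∨ S) ∧ (¬S ∨ (P ∧ S)))   [De Morgan]
≡ (¬Q ∨ ¬Q ∨ ¬P ∨ ¬S ∨ S) ∧ (¬Q ∨ ¬Q ∨ ¬S ∨ P) ∧ (¬Q ∨ ¬Q ∨ ¬S ∨ S)   [distribute ∨ over ∧]
≡ ¬Q ∨ ¬S ∨ P   [simplify]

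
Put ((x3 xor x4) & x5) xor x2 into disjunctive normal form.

(x3 & ~x4 & x5 & ~x2) | (~x3 & x4 & x5 & ~x2) | (~x3 & ~x4 & x2) | (x4 & x3 & x2) | (~x5 & x2)

((x3 xor x4) & x5) xor x2
⇔ ((x3 xor x4) & x5 & ~x2) | (~((x3 xor x4) & x5) & x2)   [expand xor]
⇔ (((x3 & ~x4) | (~x3 & x4)) & x5 & ~x2) | (~((x3 xor x4) & x5) & x2)   [expand xor]
⇔ (((x3 & ~x4) | (~x3 & x4)) & x5 & ~x2) | (~(((x3 & ~x4) | (~x3 & x4)) & x5) & x2)   [expand xor]
⇔ (((x3 & ~x4) | (~x3 & x4)) & x5 & ~x2) | ((~((x3 & ~x4) | (~x3 & x4)) | ~x5) & x2)   [De Morgan]
⇔ (((x3 & ~x4) | (~x3 & x4)) & x5 & ~x2) | (((~(x3 & ~x4) & ~(~x3 & x4)) | ~x5) & x2)   [De Morgan]
⇔ (((x3 & ~x4) | (~x3 & x4)) & x5 & ~x2) | ((((~x3 | ~~x4) & ~(~x3 & x4)) | ~x5) & x2)   [De Morgan]
⇔ (((x3 & ~x4) | (~x3 & x4)) & x5 & ~x2) | ((((~x3 | x4) & ~(~x3 & x4)) | ~x5) & x2)   [double negation]
⇔ (((x3 & ~x4) | (~x3 & x4)) & x5 & ~x2) | ((((~x3 | x4) & (~~x3 | ~x4)) | ~x5) & x2)   [De Morgan]
⇔ (((x3 & ~x4) | (~x3 & x4)) & x5 & ~x2) | ((((~x3 | x4) & (x3 | ~x4)) | ~x5) & x2)   [double negation]
⇔ (x3 & ~x4 & x5 & ~x2) | (~x3 & x4 & x5 & ~x2) | (~x3 & x3 & x2) | (~x3 & ~x4 & x2) | (x4 & x3 & x2) | (x4 & ~x4 & x2) | (~x5 & x2)   [distribute & over |]
⇔ (x3 & ~x4 & x5 & ~x2) | (~x3 & x4 & x5 & ~x2) | (~x3 & ~x4 & x2) | (x4 & x3 & x2) | (~x5 & x2)   [simplify]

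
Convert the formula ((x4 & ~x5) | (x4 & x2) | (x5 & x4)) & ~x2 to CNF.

((x4 & ~x5) | (x4 & x2) | (x5 & x4)) & ~x2
⇔ (x4 | x4 | x5) & (x4 | x4 | x4) & (x4 | x2 | x5) & (x4 | x2 | x4) & (~x5 | x4 | x5) & (~x5 | x4 | x4) & (~x5 | x2 | x5) & (~x5 | x2 | x4) & ~x2
⇔ x4 & ~x2

x4 & ~x2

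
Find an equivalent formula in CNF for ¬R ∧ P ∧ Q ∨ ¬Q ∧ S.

(¬R ∨ ¬Q) ∧ (¬R ∨ S) ∧ (P ∨ ¬Q) ∧ (P ∨ S) ∧ (Q ∨ S)

¬R ∧ P ∧ Q ∨ ¬Q ∧ S
≡ (¬R ∨ ¬Q) ∧ (¬R ∨ S) ∧ (P ∨ ¬Q) ∧ (P ∨ S) ∧ (Q ∨ ¬Q) ∧ (Q ∨ S)   [distribute ∨ over ∧]
≡ (¬R ∨ ¬Q) ∧ (¬R ∨ S) ∧ (P ∨ ¬Q) ∧ (P ∨ S) ∧ (Q ∨ S)   [simplify]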